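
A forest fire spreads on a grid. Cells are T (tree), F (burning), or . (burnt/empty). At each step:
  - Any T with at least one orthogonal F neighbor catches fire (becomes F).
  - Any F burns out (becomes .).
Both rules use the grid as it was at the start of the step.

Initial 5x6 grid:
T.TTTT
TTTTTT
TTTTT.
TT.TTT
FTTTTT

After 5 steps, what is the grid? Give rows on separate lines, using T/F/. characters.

Step 1: 2 trees catch fire, 1 burn out
  T.TTTT
  TTTTTT
  TTTTT.
  FT.TTT
  .FTTTT
Step 2: 3 trees catch fire, 2 burn out
  T.TTTT
  TTTTTT
  FTTTT.
  .F.TTT
  ..FTTT
Step 3: 3 trees catch fire, 3 burn out
  T.TTTT
  FTTTTT
  .FTTT.
  ...TTT
  ...FTT
Step 4: 5 trees catch fire, 3 burn out
  F.TTTT
  .FTTTT
  ..FTT.
  ...FTT
  ....FT
Step 5: 4 trees catch fire, 5 burn out
  ..TTTT
  ..FTTT
  ...FT.
  ....FT
  .....F

..TTTT
..FTTT
...FT.
....FT
.....F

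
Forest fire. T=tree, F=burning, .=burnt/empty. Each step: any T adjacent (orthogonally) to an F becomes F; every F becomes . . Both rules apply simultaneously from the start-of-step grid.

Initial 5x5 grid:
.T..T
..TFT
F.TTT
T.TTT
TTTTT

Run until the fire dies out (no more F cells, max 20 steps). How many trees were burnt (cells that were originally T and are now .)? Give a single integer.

Answer: 15

Derivation:
Step 1: +4 fires, +2 burnt (F count now 4)
Step 2: +5 fires, +4 burnt (F count now 5)
Step 3: +4 fires, +5 burnt (F count now 4)
Step 4: +2 fires, +4 burnt (F count now 2)
Step 5: +0 fires, +2 burnt (F count now 0)
Fire out after step 5
Initially T: 16, now '.': 24
Total burnt (originally-T cells now '.'): 15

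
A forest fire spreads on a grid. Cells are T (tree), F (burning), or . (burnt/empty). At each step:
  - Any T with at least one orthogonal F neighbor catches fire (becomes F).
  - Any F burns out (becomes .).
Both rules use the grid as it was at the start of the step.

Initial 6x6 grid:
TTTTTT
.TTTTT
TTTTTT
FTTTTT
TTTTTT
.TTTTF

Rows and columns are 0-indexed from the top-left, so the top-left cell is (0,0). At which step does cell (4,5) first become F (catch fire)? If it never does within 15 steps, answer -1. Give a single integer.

Step 1: cell (4,5)='F' (+5 fires, +2 burnt)
  -> target ignites at step 1
Step 2: cell (4,5)='.' (+6 fires, +5 burnt)
Step 3: cell (4,5)='.' (+9 fires, +6 burnt)
Step 4: cell (4,5)='.' (+5 fires, +9 burnt)
Step 5: cell (4,5)='.' (+5 fires, +5 burnt)
Step 6: cell (4,5)='.' (+2 fires, +5 burnt)
Step 7: cell (4,5)='.' (+0 fires, +2 burnt)
  fire out at step 7

1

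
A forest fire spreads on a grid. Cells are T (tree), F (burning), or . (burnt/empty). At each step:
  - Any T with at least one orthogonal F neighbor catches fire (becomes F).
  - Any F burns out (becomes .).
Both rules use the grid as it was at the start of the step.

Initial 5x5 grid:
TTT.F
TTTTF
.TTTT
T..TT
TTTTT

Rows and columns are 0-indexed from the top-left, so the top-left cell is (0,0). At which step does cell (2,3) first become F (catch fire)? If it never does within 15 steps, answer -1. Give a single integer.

Step 1: cell (2,3)='T' (+2 fires, +2 burnt)
Step 2: cell (2,3)='F' (+3 fires, +2 burnt)
  -> target ignites at step 2
Step 3: cell (2,3)='.' (+5 fires, +3 burnt)
Step 4: cell (2,3)='.' (+4 fires, +5 burnt)
Step 5: cell (2,3)='.' (+2 fires, +4 burnt)
Step 6: cell (2,3)='.' (+1 fires, +2 burnt)
Step 7: cell (2,3)='.' (+1 fires, +1 burnt)
Step 8: cell (2,3)='.' (+1 fires, +1 burnt)
Step 9: cell (2,3)='.' (+0 fires, +1 burnt)
  fire out at step 9

2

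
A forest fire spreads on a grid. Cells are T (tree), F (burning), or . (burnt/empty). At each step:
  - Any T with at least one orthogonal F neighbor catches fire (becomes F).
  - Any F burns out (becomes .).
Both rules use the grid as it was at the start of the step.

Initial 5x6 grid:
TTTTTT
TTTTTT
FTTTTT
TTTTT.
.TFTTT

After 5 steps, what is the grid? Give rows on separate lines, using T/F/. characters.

Step 1: 6 trees catch fire, 2 burn out
  TTTTTT
  FTTTTT
  .FTTTT
  FTFTT.
  .F.FTT
Step 2: 6 trees catch fire, 6 burn out
  FTTTTT
  .FTTTT
  ..FTTT
  .F.FT.
  ....FT
Step 3: 5 trees catch fire, 6 burn out
  .FTTTT
  ..FTTT
  ...FTT
  ....F.
  .....F
Step 4: 3 trees catch fire, 5 burn out
  ..FTTT
  ...FTT
  ....FT
  ......
  ......
Step 5: 3 trees catch fire, 3 burn out
  ...FTT
  ....FT
  .....F
  ......
  ......

...FTT
....FT
.....F
......
......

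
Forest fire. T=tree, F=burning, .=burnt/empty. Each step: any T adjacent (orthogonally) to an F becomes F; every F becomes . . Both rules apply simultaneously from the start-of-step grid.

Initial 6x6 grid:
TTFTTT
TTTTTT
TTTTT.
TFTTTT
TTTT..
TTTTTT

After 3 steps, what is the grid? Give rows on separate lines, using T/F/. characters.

Step 1: 7 trees catch fire, 2 burn out
  TF.FTT
  TTFTTT
  TFTTT.
  F.FTTT
  TFTT..
  TTTTTT
Step 2: 10 trees catch fire, 7 burn out
  F...FT
  TF.FTT
  F.FTT.
  ...FTT
  F.FT..
  TFTTTT
Step 3: 8 trees catch fire, 10 burn out
  .....F
  F...FT
  ...FT.
  ....FT
  ...F..
  F.FTTT

.....F
F...FT
...FT.
....FT
...F..
F.FTTT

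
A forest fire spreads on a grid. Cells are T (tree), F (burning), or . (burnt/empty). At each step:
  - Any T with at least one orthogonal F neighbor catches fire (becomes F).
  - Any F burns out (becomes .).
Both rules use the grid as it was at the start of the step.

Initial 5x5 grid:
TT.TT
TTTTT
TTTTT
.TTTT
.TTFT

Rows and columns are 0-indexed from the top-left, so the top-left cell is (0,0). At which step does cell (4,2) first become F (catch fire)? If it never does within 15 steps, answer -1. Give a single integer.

Step 1: cell (4,2)='F' (+3 fires, +1 burnt)
  -> target ignites at step 1
Step 2: cell (4,2)='.' (+4 fires, +3 burnt)
Step 3: cell (4,2)='.' (+4 fires, +4 burnt)
Step 4: cell (4,2)='.' (+4 fires, +4 burnt)
Step 5: cell (4,2)='.' (+3 fires, +4 burnt)
Step 6: cell (4,2)='.' (+2 fires, +3 burnt)
Step 7: cell (4,2)='.' (+1 fires, +2 burnt)
Step 8: cell (4,2)='.' (+0 fires, +1 burnt)
  fire out at step 8

1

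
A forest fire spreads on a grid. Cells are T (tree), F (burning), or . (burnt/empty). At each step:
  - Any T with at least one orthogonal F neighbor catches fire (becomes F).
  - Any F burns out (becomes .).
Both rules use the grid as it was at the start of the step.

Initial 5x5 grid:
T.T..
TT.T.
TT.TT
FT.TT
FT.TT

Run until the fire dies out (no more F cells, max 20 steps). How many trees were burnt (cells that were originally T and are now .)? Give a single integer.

Answer: 7

Derivation:
Step 1: +3 fires, +2 burnt (F count now 3)
Step 2: +2 fires, +3 burnt (F count now 2)
Step 3: +2 fires, +2 burnt (F count now 2)
Step 4: +0 fires, +2 burnt (F count now 0)
Fire out after step 4
Initially T: 15, now '.': 17
Total burnt (originally-T cells now '.'): 7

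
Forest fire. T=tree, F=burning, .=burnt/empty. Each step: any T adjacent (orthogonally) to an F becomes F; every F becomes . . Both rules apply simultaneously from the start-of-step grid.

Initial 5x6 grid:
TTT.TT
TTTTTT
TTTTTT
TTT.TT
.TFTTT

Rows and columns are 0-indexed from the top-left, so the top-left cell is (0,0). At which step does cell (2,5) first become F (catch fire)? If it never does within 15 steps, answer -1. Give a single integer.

Step 1: cell (2,5)='T' (+3 fires, +1 burnt)
Step 2: cell (2,5)='T' (+3 fires, +3 burnt)
Step 3: cell (2,5)='T' (+6 fires, +3 burnt)
Step 4: cell (2,5)='T' (+6 fires, +6 burnt)
Step 5: cell (2,5)='F' (+4 fires, +6 burnt)
  -> target ignites at step 5
Step 6: cell (2,5)='.' (+3 fires, +4 burnt)
Step 7: cell (2,5)='.' (+1 fires, +3 burnt)
Step 8: cell (2,5)='.' (+0 fires, +1 burnt)
  fire out at step 8

5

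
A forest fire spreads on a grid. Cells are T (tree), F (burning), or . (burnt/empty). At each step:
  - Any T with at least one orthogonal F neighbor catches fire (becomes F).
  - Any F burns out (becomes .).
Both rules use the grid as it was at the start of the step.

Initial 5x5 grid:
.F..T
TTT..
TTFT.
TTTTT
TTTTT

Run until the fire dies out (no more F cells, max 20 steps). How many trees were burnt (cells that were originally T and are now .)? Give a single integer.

Answer: 16

Derivation:
Step 1: +5 fires, +2 burnt (F count now 5)
Step 2: +5 fires, +5 burnt (F count now 5)
Step 3: +4 fires, +5 burnt (F count now 4)
Step 4: +2 fires, +4 burnt (F count now 2)
Step 5: +0 fires, +2 burnt (F count now 0)
Fire out after step 5
Initially T: 17, now '.': 24
Total burnt (originally-T cells now '.'): 16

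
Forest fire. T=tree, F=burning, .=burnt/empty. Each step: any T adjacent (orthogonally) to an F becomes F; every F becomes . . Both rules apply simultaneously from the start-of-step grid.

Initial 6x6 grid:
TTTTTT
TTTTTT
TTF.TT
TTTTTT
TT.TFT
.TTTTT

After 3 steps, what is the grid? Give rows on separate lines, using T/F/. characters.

Step 1: 7 trees catch fire, 2 burn out
  TTTTTT
  TTFTTT
  TF..TT
  TTFTFT
  TT.F.F
  .TTTFT
Step 2: 10 trees catch fire, 7 burn out
  TTFTTT
  TF.FTT
  F...FT
  TF.F.F
  TT....
  .TTF.F
Step 3: 8 trees catch fire, 10 burn out
  TF.FTT
  F...FT
  .....F
  F.....
  TF....
  .TF...

TF.FTT
F...FT
.....F
F.....
TF....
.TF...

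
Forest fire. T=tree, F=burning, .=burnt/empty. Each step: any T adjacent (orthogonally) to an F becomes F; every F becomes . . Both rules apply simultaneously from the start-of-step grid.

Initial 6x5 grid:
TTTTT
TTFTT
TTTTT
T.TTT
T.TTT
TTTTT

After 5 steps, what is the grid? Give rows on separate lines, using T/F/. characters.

Step 1: 4 trees catch fire, 1 burn out
  TTFTT
  TF.FT
  TTFTT
  T.TTT
  T.TTT
  TTTTT
Step 2: 7 trees catch fire, 4 burn out
  TF.FT
  F...F
  TF.FT
  T.FTT
  T.TTT
  TTTTT
Step 3: 6 trees catch fire, 7 burn out
  F...F
  .....
  F...F
  T..FT
  T.FTT
  TTTTT
Step 4: 4 trees catch fire, 6 burn out
  .....
  .....
  .....
  F...F
  T..FT
  TTFTT
Step 5: 4 trees catch fire, 4 burn out
  .....
  .....
  .....
  .....
  F...F
  TF.FT

.....
.....
.....
.....
F...F
TF.FT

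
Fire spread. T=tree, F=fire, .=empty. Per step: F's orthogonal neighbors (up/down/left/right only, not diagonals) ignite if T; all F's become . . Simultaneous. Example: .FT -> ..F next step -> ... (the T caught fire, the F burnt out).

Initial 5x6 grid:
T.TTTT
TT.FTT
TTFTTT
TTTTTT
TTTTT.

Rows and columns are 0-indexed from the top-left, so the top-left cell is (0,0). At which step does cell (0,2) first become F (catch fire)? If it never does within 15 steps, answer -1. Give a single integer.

Step 1: cell (0,2)='T' (+5 fires, +2 burnt)
Step 2: cell (0,2)='F' (+9 fires, +5 burnt)
  -> target ignites at step 2
Step 3: cell (0,2)='.' (+7 fires, +9 burnt)
Step 4: cell (0,2)='.' (+4 fires, +7 burnt)
Step 5: cell (0,2)='.' (+0 fires, +4 burnt)
  fire out at step 5

2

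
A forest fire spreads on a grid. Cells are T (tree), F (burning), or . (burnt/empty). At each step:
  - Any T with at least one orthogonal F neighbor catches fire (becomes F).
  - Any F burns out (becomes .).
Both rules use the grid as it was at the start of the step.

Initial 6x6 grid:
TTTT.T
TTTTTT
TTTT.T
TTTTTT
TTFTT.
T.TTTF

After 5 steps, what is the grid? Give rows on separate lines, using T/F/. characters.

Step 1: 5 trees catch fire, 2 burn out
  TTTT.T
  TTTTTT
  TTTT.T
  TTFTTT
  TF.FT.
  T.FTF.
Step 2: 6 trees catch fire, 5 burn out
  TTTT.T
  TTTTTT
  TTFT.T
  TF.FTT
  F...F.
  T..F..
Step 3: 6 trees catch fire, 6 burn out
  TTTT.T
  TTFTTT
  TF.F.T
  F...FT
  ......
  F.....
Step 4: 5 trees catch fire, 6 burn out
  TTFT.T
  TF.FTT
  F....T
  .....F
  ......
  ......
Step 5: 5 trees catch fire, 5 burn out
  TF.F.T
  F...FT
  .....F
  ......
  ......
  ......

TF.F.T
F...FT
.....F
......
......
......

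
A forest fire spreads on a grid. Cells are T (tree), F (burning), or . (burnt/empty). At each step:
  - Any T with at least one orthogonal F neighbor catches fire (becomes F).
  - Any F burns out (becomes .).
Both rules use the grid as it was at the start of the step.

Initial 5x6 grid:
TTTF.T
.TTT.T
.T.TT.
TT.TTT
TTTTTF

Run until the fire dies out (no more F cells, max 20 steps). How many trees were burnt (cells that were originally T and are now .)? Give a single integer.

Answer: 19

Derivation:
Step 1: +4 fires, +2 burnt (F count now 4)
Step 2: +5 fires, +4 burnt (F count now 5)
Step 3: +5 fires, +5 burnt (F count now 5)
Step 4: +2 fires, +5 burnt (F count now 2)
Step 5: +2 fires, +2 burnt (F count now 2)
Step 6: +1 fires, +2 burnt (F count now 1)
Step 7: +0 fires, +1 burnt (F count now 0)
Fire out after step 7
Initially T: 21, now '.': 28
Total burnt (originally-T cells now '.'): 19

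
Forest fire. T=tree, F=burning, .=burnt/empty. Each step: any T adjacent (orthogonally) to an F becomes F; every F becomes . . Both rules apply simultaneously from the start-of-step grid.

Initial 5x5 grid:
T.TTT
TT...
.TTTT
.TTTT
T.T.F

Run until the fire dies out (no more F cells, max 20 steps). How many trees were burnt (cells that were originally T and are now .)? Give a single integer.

Step 1: +1 fires, +1 burnt (F count now 1)
Step 2: +2 fires, +1 burnt (F count now 2)
Step 3: +2 fires, +2 burnt (F count now 2)
Step 4: +3 fires, +2 burnt (F count now 3)
Step 5: +1 fires, +3 burnt (F count now 1)
Step 6: +1 fires, +1 burnt (F count now 1)
Step 7: +1 fires, +1 burnt (F count now 1)
Step 8: +1 fires, +1 burnt (F count now 1)
Step 9: +0 fires, +1 burnt (F count now 0)
Fire out after step 9
Initially T: 16, now '.': 21
Total burnt (originally-T cells now '.'): 12

Answer: 12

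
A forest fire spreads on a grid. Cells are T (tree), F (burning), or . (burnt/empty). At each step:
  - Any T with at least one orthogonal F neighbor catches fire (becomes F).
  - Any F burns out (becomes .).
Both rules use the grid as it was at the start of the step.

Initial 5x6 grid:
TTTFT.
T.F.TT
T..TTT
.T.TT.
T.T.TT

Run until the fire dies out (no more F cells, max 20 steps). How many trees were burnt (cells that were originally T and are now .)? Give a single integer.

Answer: 15

Derivation:
Step 1: +2 fires, +2 burnt (F count now 2)
Step 2: +2 fires, +2 burnt (F count now 2)
Step 3: +3 fires, +2 burnt (F count now 3)
Step 4: +4 fires, +3 burnt (F count now 4)
Step 5: +3 fires, +4 burnt (F count now 3)
Step 6: +1 fires, +3 burnt (F count now 1)
Step 7: +0 fires, +1 burnt (F count now 0)
Fire out after step 7
Initially T: 18, now '.': 27
Total burnt (originally-T cells now '.'): 15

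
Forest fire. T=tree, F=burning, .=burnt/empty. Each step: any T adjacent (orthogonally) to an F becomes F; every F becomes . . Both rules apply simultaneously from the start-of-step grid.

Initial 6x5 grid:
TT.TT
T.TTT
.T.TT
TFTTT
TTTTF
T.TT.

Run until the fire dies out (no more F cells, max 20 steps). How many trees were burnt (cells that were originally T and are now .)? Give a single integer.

Answer: 19

Derivation:
Step 1: +6 fires, +2 burnt (F count now 6)
Step 2: +5 fires, +6 burnt (F count now 5)
Step 3: +4 fires, +5 burnt (F count now 4)
Step 4: +2 fires, +4 burnt (F count now 2)
Step 5: +2 fires, +2 burnt (F count now 2)
Step 6: +0 fires, +2 burnt (F count now 0)
Fire out after step 6
Initially T: 22, now '.': 27
Total burnt (originally-T cells now '.'): 19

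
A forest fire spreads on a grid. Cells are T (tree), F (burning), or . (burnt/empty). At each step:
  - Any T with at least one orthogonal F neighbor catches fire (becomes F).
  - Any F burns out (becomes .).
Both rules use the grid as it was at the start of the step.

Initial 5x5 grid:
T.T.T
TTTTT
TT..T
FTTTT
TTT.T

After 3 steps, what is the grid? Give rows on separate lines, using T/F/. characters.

Step 1: 3 trees catch fire, 1 burn out
  T.T.T
  TTTTT
  FT..T
  .FTTT
  FTT.T
Step 2: 4 trees catch fire, 3 burn out
  T.T.T
  FTTTT
  .F..T
  ..FTT
  .FT.T
Step 3: 4 trees catch fire, 4 burn out
  F.T.T
  .FTTT
  ....T
  ...FT
  ..F.T

F.T.T
.FTTT
....T
...FT
..F.T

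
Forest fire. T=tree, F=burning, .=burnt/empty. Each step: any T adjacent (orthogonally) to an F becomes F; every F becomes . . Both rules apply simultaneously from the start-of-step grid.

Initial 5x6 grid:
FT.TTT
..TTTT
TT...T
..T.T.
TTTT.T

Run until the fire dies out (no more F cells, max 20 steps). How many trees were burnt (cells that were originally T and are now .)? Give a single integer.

Step 1: +1 fires, +1 burnt (F count now 1)
Step 2: +0 fires, +1 burnt (F count now 0)
Fire out after step 2
Initially T: 18, now '.': 13
Total burnt (originally-T cells now '.'): 1

Answer: 1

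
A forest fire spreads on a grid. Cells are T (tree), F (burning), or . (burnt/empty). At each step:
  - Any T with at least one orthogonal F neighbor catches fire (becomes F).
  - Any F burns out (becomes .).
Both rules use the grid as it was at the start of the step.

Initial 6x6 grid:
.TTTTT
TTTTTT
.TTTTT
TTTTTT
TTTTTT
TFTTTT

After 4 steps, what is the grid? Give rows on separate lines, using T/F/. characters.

Step 1: 3 trees catch fire, 1 burn out
  .TTTTT
  TTTTTT
  .TTTTT
  TTTTTT
  TFTTTT
  F.FTTT
Step 2: 4 trees catch fire, 3 burn out
  .TTTTT
  TTTTTT
  .TTTTT
  TFTTTT
  F.FTTT
  ...FTT
Step 3: 5 trees catch fire, 4 burn out
  .TTTTT
  TTTTTT
  .FTTTT
  F.FTTT
  ...FTT
  ....FT
Step 4: 5 trees catch fire, 5 burn out
  .TTTTT
  TFTTTT
  ..FTTT
  ...FTT
  ....FT
  .....F

.TTTTT
TFTTTT
..FTTT
...FTT
....FT
.....F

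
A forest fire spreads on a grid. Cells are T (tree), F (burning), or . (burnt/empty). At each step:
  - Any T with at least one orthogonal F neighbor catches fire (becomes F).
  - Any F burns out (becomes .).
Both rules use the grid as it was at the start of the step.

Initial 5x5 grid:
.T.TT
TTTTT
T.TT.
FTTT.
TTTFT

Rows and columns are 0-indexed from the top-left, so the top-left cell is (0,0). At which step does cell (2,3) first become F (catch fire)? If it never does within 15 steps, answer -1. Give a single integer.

Step 1: cell (2,3)='T' (+6 fires, +2 burnt)
Step 2: cell (2,3)='F' (+4 fires, +6 burnt)
  -> target ignites at step 2
Step 3: cell (2,3)='.' (+3 fires, +4 burnt)
Step 4: cell (2,3)='.' (+4 fires, +3 burnt)
Step 5: cell (2,3)='.' (+1 fires, +4 burnt)
Step 6: cell (2,3)='.' (+0 fires, +1 burnt)
  fire out at step 6

2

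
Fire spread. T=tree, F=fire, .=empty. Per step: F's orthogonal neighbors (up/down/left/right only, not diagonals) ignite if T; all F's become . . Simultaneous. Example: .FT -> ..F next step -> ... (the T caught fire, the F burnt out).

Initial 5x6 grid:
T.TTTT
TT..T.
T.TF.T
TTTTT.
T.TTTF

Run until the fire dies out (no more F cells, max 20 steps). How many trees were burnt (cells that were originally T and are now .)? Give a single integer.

Step 1: +3 fires, +2 burnt (F count now 3)
Step 2: +3 fires, +3 burnt (F count now 3)
Step 3: +2 fires, +3 burnt (F count now 2)
Step 4: +1 fires, +2 burnt (F count now 1)
Step 5: +2 fires, +1 burnt (F count now 2)
Step 6: +1 fires, +2 burnt (F count now 1)
Step 7: +2 fires, +1 burnt (F count now 2)
Step 8: +0 fires, +2 burnt (F count now 0)
Fire out after step 8
Initially T: 20, now '.': 24
Total burnt (originally-T cells now '.'): 14

Answer: 14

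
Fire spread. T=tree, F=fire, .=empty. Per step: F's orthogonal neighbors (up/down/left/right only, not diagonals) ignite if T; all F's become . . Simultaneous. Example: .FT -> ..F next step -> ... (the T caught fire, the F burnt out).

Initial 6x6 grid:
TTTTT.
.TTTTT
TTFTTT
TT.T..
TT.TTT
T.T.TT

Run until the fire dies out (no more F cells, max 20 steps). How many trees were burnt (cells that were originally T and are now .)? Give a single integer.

Answer: 26

Derivation:
Step 1: +3 fires, +1 burnt (F count now 3)
Step 2: +7 fires, +3 burnt (F count now 7)
Step 3: +7 fires, +7 burnt (F count now 7)
Step 4: +5 fires, +7 burnt (F count now 5)
Step 5: +3 fires, +5 burnt (F count now 3)
Step 6: +1 fires, +3 burnt (F count now 1)
Step 7: +0 fires, +1 burnt (F count now 0)
Fire out after step 7
Initially T: 27, now '.': 35
Total burnt (originally-T cells now '.'): 26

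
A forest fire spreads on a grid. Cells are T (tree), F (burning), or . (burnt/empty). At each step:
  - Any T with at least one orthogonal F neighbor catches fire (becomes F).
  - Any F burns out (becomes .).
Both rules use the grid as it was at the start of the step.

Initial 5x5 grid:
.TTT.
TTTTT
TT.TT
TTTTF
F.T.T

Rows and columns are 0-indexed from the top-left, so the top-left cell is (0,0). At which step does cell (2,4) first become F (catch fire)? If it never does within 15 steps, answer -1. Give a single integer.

Step 1: cell (2,4)='F' (+4 fires, +2 burnt)
  -> target ignites at step 1
Step 2: cell (2,4)='.' (+5 fires, +4 burnt)
Step 3: cell (2,4)='.' (+4 fires, +5 burnt)
Step 4: cell (2,4)='.' (+3 fires, +4 burnt)
Step 5: cell (2,4)='.' (+2 fires, +3 burnt)
Step 6: cell (2,4)='.' (+0 fires, +2 burnt)
  fire out at step 6

1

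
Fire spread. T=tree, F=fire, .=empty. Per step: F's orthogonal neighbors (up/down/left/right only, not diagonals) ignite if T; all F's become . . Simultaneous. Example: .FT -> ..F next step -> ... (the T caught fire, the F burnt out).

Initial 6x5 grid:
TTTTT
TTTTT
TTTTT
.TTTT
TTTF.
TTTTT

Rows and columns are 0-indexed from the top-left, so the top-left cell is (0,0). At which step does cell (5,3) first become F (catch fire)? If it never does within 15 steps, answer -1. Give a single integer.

Step 1: cell (5,3)='F' (+3 fires, +1 burnt)
  -> target ignites at step 1
Step 2: cell (5,3)='.' (+6 fires, +3 burnt)
Step 3: cell (5,3)='.' (+6 fires, +6 burnt)
Step 4: cell (5,3)='.' (+5 fires, +6 burnt)
Step 5: cell (5,3)='.' (+4 fires, +5 burnt)
Step 6: cell (5,3)='.' (+2 fires, +4 burnt)
Step 7: cell (5,3)='.' (+1 fires, +2 burnt)
Step 8: cell (5,3)='.' (+0 fires, +1 burnt)
  fire out at step 8

1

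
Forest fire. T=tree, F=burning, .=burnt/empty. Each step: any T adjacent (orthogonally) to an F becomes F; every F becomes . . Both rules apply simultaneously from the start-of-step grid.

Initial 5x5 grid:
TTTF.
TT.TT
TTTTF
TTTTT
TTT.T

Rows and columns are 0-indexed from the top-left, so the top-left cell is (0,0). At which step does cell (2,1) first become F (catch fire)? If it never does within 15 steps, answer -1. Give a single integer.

Step 1: cell (2,1)='T' (+5 fires, +2 burnt)
Step 2: cell (2,1)='T' (+4 fires, +5 burnt)
Step 3: cell (2,1)='F' (+4 fires, +4 burnt)
  -> target ignites at step 3
Step 4: cell (2,1)='.' (+4 fires, +4 burnt)
Step 5: cell (2,1)='.' (+2 fires, +4 burnt)
Step 6: cell (2,1)='.' (+1 fires, +2 burnt)
Step 7: cell (2,1)='.' (+0 fires, +1 burnt)
  fire out at step 7

3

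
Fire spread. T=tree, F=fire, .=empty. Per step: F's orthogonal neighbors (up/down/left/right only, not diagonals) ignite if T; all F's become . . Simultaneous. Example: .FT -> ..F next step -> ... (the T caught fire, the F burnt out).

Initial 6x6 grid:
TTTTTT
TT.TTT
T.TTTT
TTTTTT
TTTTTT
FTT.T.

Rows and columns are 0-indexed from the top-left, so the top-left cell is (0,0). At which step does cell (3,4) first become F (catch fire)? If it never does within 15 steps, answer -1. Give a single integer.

Step 1: cell (3,4)='T' (+2 fires, +1 burnt)
Step 2: cell (3,4)='T' (+3 fires, +2 burnt)
Step 3: cell (3,4)='T' (+3 fires, +3 burnt)
Step 4: cell (3,4)='T' (+3 fires, +3 burnt)
Step 5: cell (3,4)='T' (+5 fires, +3 burnt)
Step 6: cell (3,4)='F' (+5 fires, +5 burnt)
  -> target ignites at step 6
Step 7: cell (3,4)='.' (+4 fires, +5 burnt)
Step 8: cell (3,4)='.' (+3 fires, +4 burnt)
Step 9: cell (3,4)='.' (+2 fires, +3 burnt)
Step 10: cell (3,4)='.' (+1 fires, +2 burnt)
Step 11: cell (3,4)='.' (+0 fires, +1 burnt)
  fire out at step 11

6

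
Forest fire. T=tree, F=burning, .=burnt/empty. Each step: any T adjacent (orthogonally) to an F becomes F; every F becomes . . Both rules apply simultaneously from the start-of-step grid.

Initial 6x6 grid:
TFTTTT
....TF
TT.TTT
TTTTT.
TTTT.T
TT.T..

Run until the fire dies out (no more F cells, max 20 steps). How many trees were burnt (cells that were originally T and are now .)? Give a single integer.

Answer: 23

Derivation:
Step 1: +5 fires, +2 burnt (F count now 5)
Step 2: +3 fires, +5 burnt (F count now 3)
Step 3: +2 fires, +3 burnt (F count now 2)
Step 4: +1 fires, +2 burnt (F count now 1)
Step 5: +2 fires, +1 burnt (F count now 2)
Step 6: +3 fires, +2 burnt (F count now 3)
Step 7: +3 fires, +3 burnt (F count now 3)
Step 8: +3 fires, +3 burnt (F count now 3)
Step 9: +1 fires, +3 burnt (F count now 1)
Step 10: +0 fires, +1 burnt (F count now 0)
Fire out after step 10
Initially T: 24, now '.': 35
Total burnt (originally-T cells now '.'): 23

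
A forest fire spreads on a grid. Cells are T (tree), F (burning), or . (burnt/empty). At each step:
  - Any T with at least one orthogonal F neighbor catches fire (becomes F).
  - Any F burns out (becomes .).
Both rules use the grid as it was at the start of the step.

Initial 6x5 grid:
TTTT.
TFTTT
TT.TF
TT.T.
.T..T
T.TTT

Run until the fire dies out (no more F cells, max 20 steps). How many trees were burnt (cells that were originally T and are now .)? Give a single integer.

Step 1: +6 fires, +2 burnt (F count now 6)
Step 2: +6 fires, +6 burnt (F count now 6)
Step 3: +3 fires, +6 burnt (F count now 3)
Step 4: +0 fires, +3 burnt (F count now 0)
Fire out after step 4
Initially T: 20, now '.': 25
Total burnt (originally-T cells now '.'): 15

Answer: 15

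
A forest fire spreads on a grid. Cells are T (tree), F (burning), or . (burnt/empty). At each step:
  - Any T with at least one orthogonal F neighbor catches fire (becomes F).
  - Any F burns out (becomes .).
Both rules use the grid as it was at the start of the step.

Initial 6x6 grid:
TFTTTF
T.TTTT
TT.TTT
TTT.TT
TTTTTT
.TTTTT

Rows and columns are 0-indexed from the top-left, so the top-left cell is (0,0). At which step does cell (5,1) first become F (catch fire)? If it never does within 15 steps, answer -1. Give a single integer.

Step 1: cell (5,1)='T' (+4 fires, +2 burnt)
Step 2: cell (5,1)='T' (+5 fires, +4 burnt)
Step 3: cell (5,1)='T' (+4 fires, +5 burnt)
Step 4: cell (5,1)='T' (+5 fires, +4 burnt)
Step 5: cell (5,1)='T' (+4 fires, +5 burnt)
Step 6: cell (5,1)='T' (+4 fires, +4 burnt)
Step 7: cell (5,1)='F' (+3 fires, +4 burnt)
  -> target ignites at step 7
Step 8: cell (5,1)='.' (+1 fires, +3 burnt)
Step 9: cell (5,1)='.' (+0 fires, +1 burnt)
  fire out at step 9

7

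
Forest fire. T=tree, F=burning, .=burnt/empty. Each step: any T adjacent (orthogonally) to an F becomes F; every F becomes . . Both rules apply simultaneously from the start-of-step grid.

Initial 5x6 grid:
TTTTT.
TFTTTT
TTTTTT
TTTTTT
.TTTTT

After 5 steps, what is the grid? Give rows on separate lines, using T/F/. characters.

Step 1: 4 trees catch fire, 1 burn out
  TFTTT.
  F.FTTT
  TFTTTT
  TTTTTT
  .TTTTT
Step 2: 6 trees catch fire, 4 burn out
  F.FTT.
  ...FTT
  F.FTTT
  TFTTTT
  .TTTTT
Step 3: 6 trees catch fire, 6 burn out
  ...FT.
  ....FT
  ...FTT
  F.FTTT
  .FTTTT
Step 4: 5 trees catch fire, 6 burn out
  ....F.
  .....F
  ....FT
  ...FTT
  ..FTTT
Step 5: 3 trees catch fire, 5 burn out
  ......
  ......
  .....F
  ....FT
  ...FTT

......
......
.....F
....FT
...FTT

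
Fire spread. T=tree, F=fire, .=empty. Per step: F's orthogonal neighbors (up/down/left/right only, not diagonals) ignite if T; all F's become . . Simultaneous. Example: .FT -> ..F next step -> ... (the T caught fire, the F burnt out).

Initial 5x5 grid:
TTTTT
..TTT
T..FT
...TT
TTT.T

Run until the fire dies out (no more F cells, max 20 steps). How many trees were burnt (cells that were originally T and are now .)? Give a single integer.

Answer: 12

Derivation:
Step 1: +3 fires, +1 burnt (F count now 3)
Step 2: +4 fires, +3 burnt (F count now 4)
Step 3: +3 fires, +4 burnt (F count now 3)
Step 4: +1 fires, +3 burnt (F count now 1)
Step 5: +1 fires, +1 burnt (F count now 1)
Step 6: +0 fires, +1 burnt (F count now 0)
Fire out after step 6
Initially T: 16, now '.': 21
Total burnt (originally-T cells now '.'): 12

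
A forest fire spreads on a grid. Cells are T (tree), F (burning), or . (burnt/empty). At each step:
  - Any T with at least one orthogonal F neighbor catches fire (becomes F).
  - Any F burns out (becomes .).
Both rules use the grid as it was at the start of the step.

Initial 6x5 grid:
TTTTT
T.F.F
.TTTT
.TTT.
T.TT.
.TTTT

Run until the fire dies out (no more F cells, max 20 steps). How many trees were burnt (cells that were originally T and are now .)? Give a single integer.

Step 1: +4 fires, +2 burnt (F count now 4)
Step 2: +5 fires, +4 burnt (F count now 5)
Step 3: +4 fires, +5 burnt (F count now 4)
Step 4: +3 fires, +4 burnt (F count now 3)
Step 5: +2 fires, +3 burnt (F count now 2)
Step 6: +1 fires, +2 burnt (F count now 1)
Step 7: +0 fires, +1 burnt (F count now 0)
Fire out after step 7
Initially T: 20, now '.': 29
Total burnt (originally-T cells now '.'): 19

Answer: 19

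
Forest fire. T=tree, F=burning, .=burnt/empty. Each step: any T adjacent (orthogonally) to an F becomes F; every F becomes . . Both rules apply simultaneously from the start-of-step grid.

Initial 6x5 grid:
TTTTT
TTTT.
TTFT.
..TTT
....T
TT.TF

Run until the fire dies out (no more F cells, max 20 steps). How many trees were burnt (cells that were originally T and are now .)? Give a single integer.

Step 1: +6 fires, +2 burnt (F count now 6)
Step 2: +6 fires, +6 burnt (F count now 6)
Step 3: +3 fires, +6 burnt (F count now 3)
Step 4: +2 fires, +3 burnt (F count now 2)
Step 5: +0 fires, +2 burnt (F count now 0)
Fire out after step 5
Initially T: 19, now '.': 28
Total burnt (originally-T cells now '.'): 17

Answer: 17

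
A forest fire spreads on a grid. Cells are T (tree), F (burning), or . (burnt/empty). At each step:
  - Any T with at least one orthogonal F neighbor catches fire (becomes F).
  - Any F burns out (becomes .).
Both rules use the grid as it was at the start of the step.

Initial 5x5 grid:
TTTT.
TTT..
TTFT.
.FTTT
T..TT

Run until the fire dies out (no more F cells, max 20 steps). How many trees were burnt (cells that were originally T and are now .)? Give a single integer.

Step 1: +4 fires, +2 burnt (F count now 4)
Step 2: +4 fires, +4 burnt (F count now 4)
Step 3: +5 fires, +4 burnt (F count now 5)
Step 4: +2 fires, +5 burnt (F count now 2)
Step 5: +0 fires, +2 burnt (F count now 0)
Fire out after step 5
Initially T: 16, now '.': 24
Total burnt (originally-T cells now '.'): 15

Answer: 15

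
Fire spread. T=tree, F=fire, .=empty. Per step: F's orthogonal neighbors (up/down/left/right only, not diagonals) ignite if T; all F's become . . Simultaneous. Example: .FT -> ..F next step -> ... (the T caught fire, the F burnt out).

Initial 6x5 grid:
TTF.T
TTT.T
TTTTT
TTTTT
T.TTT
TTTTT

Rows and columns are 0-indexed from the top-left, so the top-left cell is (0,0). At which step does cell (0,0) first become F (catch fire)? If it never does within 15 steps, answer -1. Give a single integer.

Step 1: cell (0,0)='T' (+2 fires, +1 burnt)
Step 2: cell (0,0)='F' (+3 fires, +2 burnt)
  -> target ignites at step 2
Step 3: cell (0,0)='.' (+4 fires, +3 burnt)
Step 4: cell (0,0)='.' (+5 fires, +4 burnt)
Step 5: cell (0,0)='.' (+5 fires, +5 burnt)
Step 6: cell (0,0)='.' (+5 fires, +5 burnt)
Step 7: cell (0,0)='.' (+2 fires, +5 burnt)
Step 8: cell (0,0)='.' (+0 fires, +2 burnt)
  fire out at step 8

2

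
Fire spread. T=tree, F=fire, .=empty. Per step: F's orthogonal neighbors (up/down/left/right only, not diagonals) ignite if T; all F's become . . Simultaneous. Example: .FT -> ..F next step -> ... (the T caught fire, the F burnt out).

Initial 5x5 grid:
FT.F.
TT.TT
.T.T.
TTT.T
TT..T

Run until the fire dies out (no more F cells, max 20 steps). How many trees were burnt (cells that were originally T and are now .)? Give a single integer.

Answer: 12

Derivation:
Step 1: +3 fires, +2 burnt (F count now 3)
Step 2: +3 fires, +3 burnt (F count now 3)
Step 3: +1 fires, +3 burnt (F count now 1)
Step 4: +1 fires, +1 burnt (F count now 1)
Step 5: +3 fires, +1 burnt (F count now 3)
Step 6: +1 fires, +3 burnt (F count now 1)
Step 7: +0 fires, +1 burnt (F count now 0)
Fire out after step 7
Initially T: 14, now '.': 23
Total burnt (originally-T cells now '.'): 12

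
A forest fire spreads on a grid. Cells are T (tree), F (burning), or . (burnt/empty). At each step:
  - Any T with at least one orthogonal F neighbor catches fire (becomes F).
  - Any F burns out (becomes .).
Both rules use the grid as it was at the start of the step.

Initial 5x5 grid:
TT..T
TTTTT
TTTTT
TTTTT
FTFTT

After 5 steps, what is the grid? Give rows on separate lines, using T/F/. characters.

Step 1: 4 trees catch fire, 2 burn out
  TT..T
  TTTTT
  TTTTT
  FTFTT
  .F.FT
Step 2: 5 trees catch fire, 4 burn out
  TT..T
  TTTTT
  FTFTT
  .F.FT
  ....F
Step 3: 5 trees catch fire, 5 burn out
  TT..T
  FTFTT
  .F.FT
  ....F
  .....
Step 4: 4 trees catch fire, 5 burn out
  FT..T
  .F.FT
  ....F
  .....
  .....
Step 5: 2 trees catch fire, 4 burn out
  .F..T
  ....F
  .....
  .....
  .....

.F..T
....F
.....
.....
.....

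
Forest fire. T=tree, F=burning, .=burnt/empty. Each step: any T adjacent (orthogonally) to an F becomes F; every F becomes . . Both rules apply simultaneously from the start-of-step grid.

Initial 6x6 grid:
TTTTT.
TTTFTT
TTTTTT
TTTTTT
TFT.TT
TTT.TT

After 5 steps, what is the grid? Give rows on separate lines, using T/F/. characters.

Step 1: 8 trees catch fire, 2 burn out
  TTTFT.
  TTF.FT
  TTTFTT
  TFTTTT
  F.F.TT
  TFT.TT
Step 2: 12 trees catch fire, 8 burn out
  TTF.F.
  TF...F
  TFF.FT
  F.FFTT
  ....TT
  F.F.TT
Step 3: 5 trees catch fire, 12 burn out
  TF....
  F.....
  F....F
  ....FT
  ....TT
  ....TT
Step 4: 3 trees catch fire, 5 burn out
  F.....
  ......
  ......
  .....F
  ....FT
  ....TT
Step 5: 2 trees catch fire, 3 burn out
  ......
  ......
  ......
  ......
  .....F
  ....FT

......
......
......
......
.....F
....FT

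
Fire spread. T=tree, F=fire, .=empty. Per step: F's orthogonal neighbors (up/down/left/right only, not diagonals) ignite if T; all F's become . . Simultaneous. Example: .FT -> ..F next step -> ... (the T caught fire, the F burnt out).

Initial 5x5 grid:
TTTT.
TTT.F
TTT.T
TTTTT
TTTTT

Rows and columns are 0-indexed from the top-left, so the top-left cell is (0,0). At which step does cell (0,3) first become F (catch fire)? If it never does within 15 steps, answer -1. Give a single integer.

Step 1: cell (0,3)='T' (+1 fires, +1 burnt)
Step 2: cell (0,3)='T' (+1 fires, +1 burnt)
Step 3: cell (0,3)='T' (+2 fires, +1 burnt)
Step 4: cell (0,3)='T' (+2 fires, +2 burnt)
Step 5: cell (0,3)='T' (+3 fires, +2 burnt)
Step 6: cell (0,3)='T' (+4 fires, +3 burnt)
Step 7: cell (0,3)='T' (+4 fires, +4 burnt)
Step 8: cell (0,3)='F' (+3 fires, +4 burnt)
  -> target ignites at step 8
Step 9: cell (0,3)='.' (+1 fires, +3 burnt)
Step 10: cell (0,3)='.' (+0 fires, +1 burnt)
  fire out at step 10

8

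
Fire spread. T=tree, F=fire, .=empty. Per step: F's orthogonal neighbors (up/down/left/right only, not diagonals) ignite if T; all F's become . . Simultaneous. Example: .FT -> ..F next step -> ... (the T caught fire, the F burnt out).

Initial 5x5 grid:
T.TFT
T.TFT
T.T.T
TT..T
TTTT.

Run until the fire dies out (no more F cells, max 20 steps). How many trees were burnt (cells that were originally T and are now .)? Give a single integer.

Step 1: +4 fires, +2 burnt (F count now 4)
Step 2: +2 fires, +4 burnt (F count now 2)
Step 3: +1 fires, +2 burnt (F count now 1)
Step 4: +0 fires, +1 burnt (F count now 0)
Fire out after step 4
Initially T: 16, now '.': 16
Total burnt (originally-T cells now '.'): 7

Answer: 7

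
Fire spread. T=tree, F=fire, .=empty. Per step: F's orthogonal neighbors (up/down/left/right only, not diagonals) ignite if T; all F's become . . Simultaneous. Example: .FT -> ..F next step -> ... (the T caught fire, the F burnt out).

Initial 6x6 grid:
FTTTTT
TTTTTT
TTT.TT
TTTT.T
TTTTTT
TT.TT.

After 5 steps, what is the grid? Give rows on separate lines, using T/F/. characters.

Step 1: 2 trees catch fire, 1 burn out
  .FTTTT
  FTTTTT
  TTT.TT
  TTTT.T
  TTTTTT
  TT.TT.
Step 2: 3 trees catch fire, 2 burn out
  ..FTTT
  .FTTTT
  FTT.TT
  TTTT.T
  TTTTTT
  TT.TT.
Step 3: 4 trees catch fire, 3 burn out
  ...FTT
  ..FTTT
  .FT.TT
  FTTT.T
  TTTTTT
  TT.TT.
Step 4: 5 trees catch fire, 4 burn out
  ....FT
  ...FTT
  ..F.TT
  .FTT.T
  FTTTTT
  TT.TT.
Step 5: 5 trees catch fire, 5 burn out
  .....F
  ....FT
  ....TT
  ..FT.T
  .FTTTT
  FT.TT.

.....F
....FT
....TT
..FT.T
.FTTTT
FT.TT.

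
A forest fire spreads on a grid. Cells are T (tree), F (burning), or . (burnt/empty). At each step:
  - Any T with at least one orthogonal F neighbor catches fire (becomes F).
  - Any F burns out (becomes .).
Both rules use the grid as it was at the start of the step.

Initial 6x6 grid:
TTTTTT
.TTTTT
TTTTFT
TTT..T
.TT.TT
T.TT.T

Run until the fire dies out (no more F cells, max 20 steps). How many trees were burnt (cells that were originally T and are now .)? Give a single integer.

Answer: 27

Derivation:
Step 1: +3 fires, +1 burnt (F count now 3)
Step 2: +5 fires, +3 burnt (F count now 5)
Step 3: +6 fires, +5 burnt (F count now 6)
Step 4: +7 fires, +6 burnt (F count now 7)
Step 5: +4 fires, +7 burnt (F count now 4)
Step 6: +2 fires, +4 burnt (F count now 2)
Step 7: +0 fires, +2 burnt (F count now 0)
Fire out after step 7
Initially T: 28, now '.': 35
Total burnt (originally-T cells now '.'): 27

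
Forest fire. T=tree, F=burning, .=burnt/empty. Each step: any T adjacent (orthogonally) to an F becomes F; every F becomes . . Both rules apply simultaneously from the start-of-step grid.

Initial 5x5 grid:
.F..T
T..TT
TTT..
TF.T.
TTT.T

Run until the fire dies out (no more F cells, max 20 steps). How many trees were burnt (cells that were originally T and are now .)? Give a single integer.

Step 1: +3 fires, +2 burnt (F count now 3)
Step 2: +4 fires, +3 burnt (F count now 4)
Step 3: +1 fires, +4 burnt (F count now 1)
Step 4: +0 fires, +1 burnt (F count now 0)
Fire out after step 4
Initially T: 13, now '.': 20
Total burnt (originally-T cells now '.'): 8

Answer: 8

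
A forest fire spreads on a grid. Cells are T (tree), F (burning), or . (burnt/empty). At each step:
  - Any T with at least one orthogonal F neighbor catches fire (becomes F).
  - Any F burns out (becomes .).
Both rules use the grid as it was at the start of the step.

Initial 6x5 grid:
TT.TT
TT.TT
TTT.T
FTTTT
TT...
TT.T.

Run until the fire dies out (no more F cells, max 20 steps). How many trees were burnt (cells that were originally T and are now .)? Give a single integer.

Answer: 20

Derivation:
Step 1: +3 fires, +1 burnt (F count now 3)
Step 2: +5 fires, +3 burnt (F count now 5)
Step 3: +5 fires, +5 burnt (F count now 5)
Step 4: +2 fires, +5 burnt (F count now 2)
Step 5: +1 fires, +2 burnt (F count now 1)
Step 6: +1 fires, +1 burnt (F count now 1)
Step 7: +2 fires, +1 burnt (F count now 2)
Step 8: +1 fires, +2 burnt (F count now 1)
Step 9: +0 fires, +1 burnt (F count now 0)
Fire out after step 9
Initially T: 21, now '.': 29
Total burnt (originally-T cells now '.'): 20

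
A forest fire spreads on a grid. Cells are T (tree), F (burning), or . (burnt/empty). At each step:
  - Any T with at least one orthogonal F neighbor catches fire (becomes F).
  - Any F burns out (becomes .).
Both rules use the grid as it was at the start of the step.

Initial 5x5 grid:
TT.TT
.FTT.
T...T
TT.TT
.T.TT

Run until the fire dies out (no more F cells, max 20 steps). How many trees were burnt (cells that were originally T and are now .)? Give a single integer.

Answer: 6

Derivation:
Step 1: +2 fires, +1 burnt (F count now 2)
Step 2: +2 fires, +2 burnt (F count now 2)
Step 3: +1 fires, +2 burnt (F count now 1)
Step 4: +1 fires, +1 burnt (F count now 1)
Step 5: +0 fires, +1 burnt (F count now 0)
Fire out after step 5
Initially T: 15, now '.': 16
Total burnt (originally-T cells now '.'): 6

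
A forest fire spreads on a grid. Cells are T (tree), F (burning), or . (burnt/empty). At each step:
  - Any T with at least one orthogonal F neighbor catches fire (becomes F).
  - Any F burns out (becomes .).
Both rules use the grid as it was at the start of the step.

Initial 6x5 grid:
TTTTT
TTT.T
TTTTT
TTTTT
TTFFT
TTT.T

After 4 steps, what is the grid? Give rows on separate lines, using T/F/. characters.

Step 1: 5 trees catch fire, 2 burn out
  TTTTT
  TTT.T
  TTTTT
  TTFFT
  TF..F
  TTF.T
Step 2: 7 trees catch fire, 5 burn out
  TTTTT
  TTT.T
  TTFFT
  TF..F
  F....
  TF..F
Step 3: 5 trees catch fire, 7 burn out
  TTTTT
  TTF.T
  TF..F
  F....
  .....
  F....
Step 4: 4 trees catch fire, 5 burn out
  TTFTT
  TF..F
  F....
  .....
  .....
  .....

TTFTT
TF..F
F....
.....
.....
.....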